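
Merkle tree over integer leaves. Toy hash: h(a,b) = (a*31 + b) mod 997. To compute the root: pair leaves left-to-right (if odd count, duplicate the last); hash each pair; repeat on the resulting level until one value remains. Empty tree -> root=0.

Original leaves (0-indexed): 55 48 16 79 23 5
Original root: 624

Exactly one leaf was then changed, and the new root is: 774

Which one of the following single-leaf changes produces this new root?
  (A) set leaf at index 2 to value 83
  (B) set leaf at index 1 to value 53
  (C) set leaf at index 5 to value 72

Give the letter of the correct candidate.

Answer: C

Derivation:
Original leaves: [55, 48, 16, 79, 23, 5]
Target new root: 774
Try each candidate change and compute the resulting root:
Candidate A: set leaf[2] = 83 -> leaves = [55, 48, 83, 79, 23, 5]
  L0: [55, 48, 83, 79, 23, 5]
  L1: h(55,48)=(55*31+48)%997=756 h(83,79)=(83*31+79)%997=658 h(23,5)=(23*31+5)%997=718 -> [756, 658, 718]
  L2: h(756,658)=(756*31+658)%997=166 h(718,718)=(718*31+718)%997=45 -> [166, 45]
  L3: h(166,45)=(166*31+45)%997=206 -> [206]
  root = 206 != target 774
Candidate B: set leaf[1] = 53 -> leaves = [55, 53, 16, 79, 23, 5]
  L0: [55, 53, 16, 79, 23, 5]
  L1: h(55,53)=(55*31+53)%997=761 h(16,79)=(16*31+79)%997=575 h(23,5)=(23*31+5)%997=718 -> [761, 575, 718]
  L2: h(761,575)=(761*31+575)%997=238 h(718,718)=(718*31+718)%997=45 -> [238, 45]
  L3: h(238,45)=(238*31+45)%997=444 -> [444]
  root = 444 != target 774
Candidate C: set leaf[5] = 72 -> leaves = [55, 48, 16, 79, 23, 72]
  L0: [55, 48, 16, 79, 23, 72]
  L1: h(55,48)=(55*31+48)%997=756 h(16,79)=(16*31+79)%997=575 h(23,72)=(23*31+72)%997=785 -> [756, 575, 785]
  L2: h(756,575)=(756*31+575)%997=83 h(785,785)=(785*31+785)%997=195 -> [83, 195]
  L3: h(83,195)=(83*31+195)%997=774 -> [774]
  root = 774 == target 774  ** MATCH **
Candidate C produces the target root.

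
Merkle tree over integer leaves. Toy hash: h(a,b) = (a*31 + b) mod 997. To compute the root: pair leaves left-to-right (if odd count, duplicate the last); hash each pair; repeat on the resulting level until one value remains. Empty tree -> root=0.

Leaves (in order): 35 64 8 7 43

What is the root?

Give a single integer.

L0: [35, 64, 8, 7, 43]
L1: h(35,64)=(35*31+64)%997=152 h(8,7)=(8*31+7)%997=255 h(43,43)=(43*31+43)%997=379 -> [152, 255, 379]
L2: h(152,255)=(152*31+255)%997=979 h(379,379)=(379*31+379)%997=164 -> [979, 164]
L3: h(979,164)=(979*31+164)%997=603 -> [603]

Answer: 603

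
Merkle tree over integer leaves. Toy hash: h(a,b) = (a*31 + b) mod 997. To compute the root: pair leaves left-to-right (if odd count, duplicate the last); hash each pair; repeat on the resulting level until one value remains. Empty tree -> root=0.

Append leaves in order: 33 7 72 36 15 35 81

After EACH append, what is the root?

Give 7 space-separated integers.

After append 33 (leaves=[33]):
  L0: [33]
  root=33
After append 7 (leaves=[33, 7]):
  L0: [33, 7]
  L1: h(33,7)=(33*31+7)%997=33 -> [33]
  root=33
After append 72 (leaves=[33, 7, 72]):
  L0: [33, 7, 72]
  L1: h(33,7)=(33*31+7)%997=33 h(72,72)=(72*31+72)%997=310 -> [33, 310]
  L2: h(33,310)=(33*31+310)%997=336 -> [336]
  root=336
After append 36 (leaves=[33, 7, 72, 36]):
  L0: [33, 7, 72, 36]
  L1: h(33,7)=(33*31+7)%997=33 h(72,36)=(72*31+36)%997=274 -> [33, 274]
  L2: h(33,274)=(33*31+274)%997=300 -> [300]
  root=300
After append 15 (leaves=[33, 7, 72, 36, 15]):
  L0: [33, 7, 72, 36, 15]
  L1: h(33,7)=(33*31+7)%997=33 h(72,36)=(72*31+36)%997=274 h(15,15)=(15*31+15)%997=480 -> [33, 274, 480]
  L2: h(33,274)=(33*31+274)%997=300 h(480,480)=(480*31+480)%997=405 -> [300, 405]
  L3: h(300,405)=(300*31+405)%997=732 -> [732]
  root=732
After append 35 (leaves=[33, 7, 72, 36, 15, 35]):
  L0: [33, 7, 72, 36, 15, 35]
  L1: h(33,7)=(33*31+7)%997=33 h(72,36)=(72*31+36)%997=274 h(15,35)=(15*31+35)%997=500 -> [33, 274, 500]
  L2: h(33,274)=(33*31+274)%997=300 h(500,500)=(500*31+500)%997=48 -> [300, 48]
  L3: h(300,48)=(300*31+48)%997=375 -> [375]
  root=375
After append 81 (leaves=[33, 7, 72, 36, 15, 35, 81]):
  L0: [33, 7, 72, 36, 15, 35, 81]
  L1: h(33,7)=(33*31+7)%997=33 h(72,36)=(72*31+36)%997=274 h(15,35)=(15*31+35)%997=500 h(81,81)=(81*31+81)%997=598 -> [33, 274, 500, 598]
  L2: h(33,274)=(33*31+274)%997=300 h(500,598)=(500*31+598)%997=146 -> [300, 146]
  L3: h(300,146)=(300*31+146)%997=473 -> [473]
  root=473

Answer: 33 33 336 300 732 375 473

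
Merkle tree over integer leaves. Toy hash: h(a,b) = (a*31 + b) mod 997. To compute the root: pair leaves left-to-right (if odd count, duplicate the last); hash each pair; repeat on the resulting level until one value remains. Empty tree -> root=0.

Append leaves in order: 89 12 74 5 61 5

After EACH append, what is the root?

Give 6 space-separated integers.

After append 89 (leaves=[89]):
  L0: [89]
  root=89
After append 12 (leaves=[89, 12]):
  L0: [89, 12]
  L1: h(89,12)=(89*31+12)%997=777 -> [777]
  root=777
After append 74 (leaves=[89, 12, 74]):
  L0: [89, 12, 74]
  L1: h(89,12)=(89*31+12)%997=777 h(74,74)=(74*31+74)%997=374 -> [777, 374]
  L2: h(777,374)=(777*31+374)%997=533 -> [533]
  root=533
After append 5 (leaves=[89, 12, 74, 5]):
  L0: [89, 12, 74, 5]
  L1: h(89,12)=(89*31+12)%997=777 h(74,5)=(74*31+5)%997=305 -> [777, 305]
  L2: h(777,305)=(777*31+305)%997=464 -> [464]
  root=464
After append 61 (leaves=[89, 12, 74, 5, 61]):
  L0: [89, 12, 74, 5, 61]
  L1: h(89,12)=(89*31+12)%997=777 h(74,5)=(74*31+5)%997=305 h(61,61)=(61*31+61)%997=955 -> [777, 305, 955]
  L2: h(777,305)=(777*31+305)%997=464 h(955,955)=(955*31+955)%997=650 -> [464, 650]
  L3: h(464,650)=(464*31+650)%997=79 -> [79]
  root=79
After append 5 (leaves=[89, 12, 74, 5, 61, 5]):
  L0: [89, 12, 74, 5, 61, 5]
  L1: h(89,12)=(89*31+12)%997=777 h(74,5)=(74*31+5)%997=305 h(61,5)=(61*31+5)%997=899 -> [777, 305, 899]
  L2: h(777,305)=(777*31+305)%997=464 h(899,899)=(899*31+899)%997=852 -> [464, 852]
  L3: h(464,852)=(464*31+852)%997=281 -> [281]
  root=281

Answer: 89 777 533 464 79 281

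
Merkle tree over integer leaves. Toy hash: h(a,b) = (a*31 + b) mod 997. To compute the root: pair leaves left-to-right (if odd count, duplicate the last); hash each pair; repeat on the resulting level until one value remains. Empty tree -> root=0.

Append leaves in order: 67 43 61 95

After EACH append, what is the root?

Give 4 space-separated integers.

After append 67 (leaves=[67]):
  L0: [67]
  root=67
After append 43 (leaves=[67, 43]):
  L0: [67, 43]
  L1: h(67,43)=(67*31+43)%997=126 -> [126]
  root=126
After append 61 (leaves=[67, 43, 61]):
  L0: [67, 43, 61]
  L1: h(67,43)=(67*31+43)%997=126 h(61,61)=(61*31+61)%997=955 -> [126, 955]
  L2: h(126,955)=(126*31+955)%997=873 -> [873]
  root=873
After append 95 (leaves=[67, 43, 61, 95]):
  L0: [67, 43, 61, 95]
  L1: h(67,43)=(67*31+43)%997=126 h(61,95)=(61*31+95)%997=989 -> [126, 989]
  L2: h(126,989)=(126*31+989)%997=907 -> [907]
  root=907

Answer: 67 126 873 907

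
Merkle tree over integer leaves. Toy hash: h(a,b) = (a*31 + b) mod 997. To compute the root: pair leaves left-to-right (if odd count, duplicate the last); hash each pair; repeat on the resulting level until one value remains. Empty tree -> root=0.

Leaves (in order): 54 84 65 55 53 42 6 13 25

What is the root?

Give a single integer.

Answer: 433

Derivation:
L0: [54, 84, 65, 55, 53, 42, 6, 13, 25]
L1: h(54,84)=(54*31+84)%997=761 h(65,55)=(65*31+55)%997=76 h(53,42)=(53*31+42)%997=688 h(6,13)=(6*31+13)%997=199 h(25,25)=(25*31+25)%997=800 -> [761, 76, 688, 199, 800]
L2: h(761,76)=(761*31+76)%997=736 h(688,199)=(688*31+199)%997=590 h(800,800)=(800*31+800)%997=675 -> [736, 590, 675]
L3: h(736,590)=(736*31+590)%997=475 h(675,675)=(675*31+675)%997=663 -> [475, 663]
L4: h(475,663)=(475*31+663)%997=433 -> [433]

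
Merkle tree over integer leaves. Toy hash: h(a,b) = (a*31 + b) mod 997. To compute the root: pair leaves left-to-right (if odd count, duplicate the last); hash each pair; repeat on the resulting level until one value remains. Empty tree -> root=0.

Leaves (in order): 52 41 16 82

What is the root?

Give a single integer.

Answer: 974

Derivation:
L0: [52, 41, 16, 82]
L1: h(52,41)=(52*31+41)%997=656 h(16,82)=(16*31+82)%997=578 -> [656, 578]
L2: h(656,578)=(656*31+578)%997=974 -> [974]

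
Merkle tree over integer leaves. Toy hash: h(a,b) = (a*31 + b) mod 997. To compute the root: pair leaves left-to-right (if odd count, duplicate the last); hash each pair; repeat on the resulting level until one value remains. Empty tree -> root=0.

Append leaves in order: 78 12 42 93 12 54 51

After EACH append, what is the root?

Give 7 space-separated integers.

After append 78 (leaves=[78]):
  L0: [78]
  root=78
After append 12 (leaves=[78, 12]):
  L0: [78, 12]
  L1: h(78,12)=(78*31+12)%997=436 -> [436]
  root=436
After append 42 (leaves=[78, 12, 42]):
  L0: [78, 12, 42]
  L1: h(78,12)=(78*31+12)%997=436 h(42,42)=(42*31+42)%997=347 -> [436, 347]
  L2: h(436,347)=(436*31+347)%997=902 -> [902]
  root=902
After append 93 (leaves=[78, 12, 42, 93]):
  L0: [78, 12, 42, 93]
  L1: h(78,12)=(78*31+12)%997=436 h(42,93)=(42*31+93)%997=398 -> [436, 398]
  L2: h(436,398)=(436*31+398)%997=953 -> [953]
  root=953
After append 12 (leaves=[78, 12, 42, 93, 12]):
  L0: [78, 12, 42, 93, 12]
  L1: h(78,12)=(78*31+12)%997=436 h(42,93)=(42*31+93)%997=398 h(12,12)=(12*31+12)%997=384 -> [436, 398, 384]
  L2: h(436,398)=(436*31+398)%997=953 h(384,384)=(384*31+384)%997=324 -> [953, 324]
  L3: h(953,324)=(953*31+324)%997=954 -> [954]
  root=954
After append 54 (leaves=[78, 12, 42, 93, 12, 54]):
  L0: [78, 12, 42, 93, 12, 54]
  L1: h(78,12)=(78*31+12)%997=436 h(42,93)=(42*31+93)%997=398 h(12,54)=(12*31+54)%997=426 -> [436, 398, 426]
  L2: h(436,398)=(436*31+398)%997=953 h(426,426)=(426*31+426)%997=671 -> [953, 671]
  L3: h(953,671)=(953*31+671)%997=304 -> [304]
  root=304
After append 51 (leaves=[78, 12, 42, 93, 12, 54, 51]):
  L0: [78, 12, 42, 93, 12, 54, 51]
  L1: h(78,12)=(78*31+12)%997=436 h(42,93)=(42*31+93)%997=398 h(12,54)=(12*31+54)%997=426 h(51,51)=(51*31+51)%997=635 -> [436, 398, 426, 635]
  L2: h(436,398)=(436*31+398)%997=953 h(426,635)=(426*31+635)%997=880 -> [953, 880]
  L3: h(953,880)=(953*31+880)%997=513 -> [513]
  root=513

Answer: 78 436 902 953 954 304 513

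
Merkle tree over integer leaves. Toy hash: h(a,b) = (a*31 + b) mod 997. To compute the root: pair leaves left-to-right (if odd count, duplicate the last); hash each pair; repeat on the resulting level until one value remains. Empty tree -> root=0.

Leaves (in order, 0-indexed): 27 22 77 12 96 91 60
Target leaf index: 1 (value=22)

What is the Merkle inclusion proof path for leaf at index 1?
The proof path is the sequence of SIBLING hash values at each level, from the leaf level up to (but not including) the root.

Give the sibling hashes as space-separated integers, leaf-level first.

Answer: 27 405 288

Derivation:
L0 (leaves): [27, 22, 77, 12, 96, 91, 60], target index=1
L1: h(27,22)=(27*31+22)%997=859 [pair 0] h(77,12)=(77*31+12)%997=405 [pair 1] h(96,91)=(96*31+91)%997=76 [pair 2] h(60,60)=(60*31+60)%997=923 [pair 3] -> [859, 405, 76, 923]
  Sibling for proof at L0: 27
L2: h(859,405)=(859*31+405)%997=115 [pair 0] h(76,923)=(76*31+923)%997=288 [pair 1] -> [115, 288]
  Sibling for proof at L1: 405
L3: h(115,288)=(115*31+288)%997=862 [pair 0] -> [862]
  Sibling for proof at L2: 288
Root: 862
Proof path (sibling hashes from leaf to root): [27, 405, 288]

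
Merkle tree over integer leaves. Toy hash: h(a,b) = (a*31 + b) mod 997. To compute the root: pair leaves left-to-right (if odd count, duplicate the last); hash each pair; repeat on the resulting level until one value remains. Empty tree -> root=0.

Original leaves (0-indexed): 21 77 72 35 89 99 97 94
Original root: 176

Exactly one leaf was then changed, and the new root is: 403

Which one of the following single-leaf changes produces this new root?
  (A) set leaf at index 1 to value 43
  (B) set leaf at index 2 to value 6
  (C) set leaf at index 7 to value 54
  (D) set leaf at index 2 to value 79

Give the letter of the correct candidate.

Answer: A

Derivation:
Original leaves: [21, 77, 72, 35, 89, 99, 97, 94]
Target new root: 403
Try each candidate change and compute the resulting root:
Candidate A: set leaf[1] = 43 -> leaves = [21, 43, 72, 35, 89, 99, 97, 94]
  L0: [21, 43, 72, 35, 89, 99, 97, 94]
  L1: h(21,43)=(21*31+43)%997=694 h(72,35)=(72*31+35)%997=273 h(89,99)=(89*31+99)%997=864 h(97,94)=(97*31+94)%997=110 -> [694, 273, 864, 110]
  L2: h(694,273)=(694*31+273)%997=850 h(864,110)=(864*31+110)%997=972 -> [850, 972]
  L3: h(850,972)=(850*31+972)%997=403 -> [403]
  root = 403 == target 403  ** MATCH **
Candidate B: set leaf[2] = 6 -> leaves = [21, 77, 6, 35, 89, 99, 97, 94]
  L0: [21, 77, 6, 35, 89, 99, 97, 94]
  L1: h(21,77)=(21*31+77)%997=728 h(6,35)=(6*31+35)%997=221 h(89,99)=(89*31+99)%997=864 h(97,94)=(97*31+94)%997=110 -> [728, 221, 864, 110]
  L2: h(728,221)=(728*31+221)%997=855 h(864,110)=(864*31+110)%997=972 -> [855, 972]
  L3: h(855,972)=(855*31+972)%997=558 -> [558]
  root = 558 != target 403
Candidate C: set leaf[7] = 54 -> leaves = [21, 77, 72, 35, 89, 99, 97, 54]
  L0: [21, 77, 72, 35, 89, 99, 97, 54]
  L1: h(21,77)=(21*31+77)%997=728 h(72,35)=(72*31+35)%997=273 h(89,99)=(89*31+99)%997=864 h(97,54)=(97*31+54)%997=70 -> [728, 273, 864, 70]
  L2: h(728,273)=(728*31+273)%997=907 h(864,70)=(864*31+70)%997=932 -> [907, 932]
  L3: h(907,932)=(907*31+932)%997=136 -> [136]
  root = 136 != target 403
Candidate D: set leaf[2] = 79 -> leaves = [21, 77, 79, 35, 89, 99, 97, 94]
  L0: [21, 77, 79, 35, 89, 99, 97, 94]
  L1: h(21,77)=(21*31+77)%997=728 h(79,35)=(79*31+35)%997=490 h(89,99)=(89*31+99)%997=864 h(97,94)=(97*31+94)%997=110 -> [728, 490, 864, 110]
  L2: h(728,490)=(728*31+490)%997=127 h(864,110)=(864*31+110)%997=972 -> [127, 972]
  L3: h(127,972)=(127*31+972)%997=921 -> [921]
  root = 921 != target 403
Candidate A produces the target root.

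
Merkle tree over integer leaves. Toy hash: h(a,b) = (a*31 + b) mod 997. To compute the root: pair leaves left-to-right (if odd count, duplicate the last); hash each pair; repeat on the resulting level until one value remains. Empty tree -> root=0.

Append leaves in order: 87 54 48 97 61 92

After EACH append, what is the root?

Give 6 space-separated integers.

After append 87 (leaves=[87]):
  L0: [87]
  root=87
After append 54 (leaves=[87, 54]):
  L0: [87, 54]
  L1: h(87,54)=(87*31+54)%997=757 -> [757]
  root=757
After append 48 (leaves=[87, 54, 48]):
  L0: [87, 54, 48]
  L1: h(87,54)=(87*31+54)%997=757 h(48,48)=(48*31+48)%997=539 -> [757, 539]
  L2: h(757,539)=(757*31+539)%997=78 -> [78]
  root=78
After append 97 (leaves=[87, 54, 48, 97]):
  L0: [87, 54, 48, 97]
  L1: h(87,54)=(87*31+54)%997=757 h(48,97)=(48*31+97)%997=588 -> [757, 588]
  L2: h(757,588)=(757*31+588)%997=127 -> [127]
  root=127
After append 61 (leaves=[87, 54, 48, 97, 61]):
  L0: [87, 54, 48, 97, 61]
  L1: h(87,54)=(87*31+54)%997=757 h(48,97)=(48*31+97)%997=588 h(61,61)=(61*31+61)%997=955 -> [757, 588, 955]
  L2: h(757,588)=(757*31+588)%997=127 h(955,955)=(955*31+955)%997=650 -> [127, 650]
  L3: h(127,650)=(127*31+650)%997=599 -> [599]
  root=599
After append 92 (leaves=[87, 54, 48, 97, 61, 92]):
  L0: [87, 54, 48, 97, 61, 92]
  L1: h(87,54)=(87*31+54)%997=757 h(48,97)=(48*31+97)%997=588 h(61,92)=(61*31+92)%997=986 -> [757, 588, 986]
  L2: h(757,588)=(757*31+588)%997=127 h(986,986)=(986*31+986)%997=645 -> [127, 645]
  L3: h(127,645)=(127*31+645)%997=594 -> [594]
  root=594

Answer: 87 757 78 127 599 594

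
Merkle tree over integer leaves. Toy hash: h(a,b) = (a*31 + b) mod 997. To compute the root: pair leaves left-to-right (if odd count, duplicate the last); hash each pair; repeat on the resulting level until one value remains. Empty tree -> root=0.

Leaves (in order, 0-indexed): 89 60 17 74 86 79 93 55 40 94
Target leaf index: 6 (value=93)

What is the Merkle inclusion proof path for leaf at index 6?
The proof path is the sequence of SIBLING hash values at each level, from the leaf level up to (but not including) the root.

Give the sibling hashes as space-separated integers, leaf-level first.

Answer: 55 751 254 126

Derivation:
L0 (leaves): [89, 60, 17, 74, 86, 79, 93, 55, 40, 94], target index=6
L1: h(89,60)=(89*31+60)%997=825 [pair 0] h(17,74)=(17*31+74)%997=601 [pair 1] h(86,79)=(86*31+79)%997=751 [pair 2] h(93,55)=(93*31+55)%997=944 [pair 3] h(40,94)=(40*31+94)%997=337 [pair 4] -> [825, 601, 751, 944, 337]
  Sibling for proof at L0: 55
L2: h(825,601)=(825*31+601)%997=254 [pair 0] h(751,944)=(751*31+944)%997=297 [pair 1] h(337,337)=(337*31+337)%997=814 [pair 2] -> [254, 297, 814]
  Sibling for proof at L1: 751
L3: h(254,297)=(254*31+297)%997=195 [pair 0] h(814,814)=(814*31+814)%997=126 [pair 1] -> [195, 126]
  Sibling for proof at L2: 254
L4: h(195,126)=(195*31+126)%997=189 [pair 0] -> [189]
  Sibling for proof at L3: 126
Root: 189
Proof path (sibling hashes from leaf to root): [55, 751, 254, 126]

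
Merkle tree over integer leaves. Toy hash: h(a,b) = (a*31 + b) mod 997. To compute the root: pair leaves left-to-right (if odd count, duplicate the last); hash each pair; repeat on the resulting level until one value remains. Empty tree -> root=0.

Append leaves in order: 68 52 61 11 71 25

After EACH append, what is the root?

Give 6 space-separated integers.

After append 68 (leaves=[68]):
  L0: [68]
  root=68
After append 52 (leaves=[68, 52]):
  L0: [68, 52]
  L1: h(68,52)=(68*31+52)%997=166 -> [166]
  root=166
After append 61 (leaves=[68, 52, 61]):
  L0: [68, 52, 61]
  L1: h(68,52)=(68*31+52)%997=166 h(61,61)=(61*31+61)%997=955 -> [166, 955]
  L2: h(166,955)=(166*31+955)%997=119 -> [119]
  root=119
After append 11 (leaves=[68, 52, 61, 11]):
  L0: [68, 52, 61, 11]
  L1: h(68,52)=(68*31+52)%997=166 h(61,11)=(61*31+11)%997=905 -> [166, 905]
  L2: h(166,905)=(166*31+905)%997=69 -> [69]
  root=69
After append 71 (leaves=[68, 52, 61, 11, 71]):
  L0: [68, 52, 61, 11, 71]
  L1: h(68,52)=(68*31+52)%997=166 h(61,11)=(61*31+11)%997=905 h(71,71)=(71*31+71)%997=278 -> [166, 905, 278]
  L2: h(166,905)=(166*31+905)%997=69 h(278,278)=(278*31+278)%997=920 -> [69, 920]
  L3: h(69,920)=(69*31+920)%997=68 -> [68]
  root=68
After append 25 (leaves=[68, 52, 61, 11, 71, 25]):
  L0: [68, 52, 61, 11, 71, 25]
  L1: h(68,52)=(68*31+52)%997=166 h(61,11)=(61*31+11)%997=905 h(71,25)=(71*31+25)%997=232 -> [166, 905, 232]
  L2: h(166,905)=(166*31+905)%997=69 h(232,232)=(232*31+232)%997=445 -> [69, 445]
  L3: h(69,445)=(69*31+445)%997=590 -> [590]
  root=590

Answer: 68 166 119 69 68 590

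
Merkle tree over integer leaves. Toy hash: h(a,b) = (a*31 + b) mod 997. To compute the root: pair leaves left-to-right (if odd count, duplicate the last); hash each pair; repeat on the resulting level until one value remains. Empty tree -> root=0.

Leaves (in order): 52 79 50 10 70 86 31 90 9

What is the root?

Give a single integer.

L0: [52, 79, 50, 10, 70, 86, 31, 90, 9]
L1: h(52,79)=(52*31+79)%997=694 h(50,10)=(50*31+10)%997=563 h(70,86)=(70*31+86)%997=262 h(31,90)=(31*31+90)%997=54 h(9,9)=(9*31+9)%997=288 -> [694, 563, 262, 54, 288]
L2: h(694,563)=(694*31+563)%997=143 h(262,54)=(262*31+54)%997=200 h(288,288)=(288*31+288)%997=243 -> [143, 200, 243]
L3: h(143,200)=(143*31+200)%997=645 h(243,243)=(243*31+243)%997=797 -> [645, 797]
L4: h(645,797)=(645*31+797)%997=852 -> [852]

Answer: 852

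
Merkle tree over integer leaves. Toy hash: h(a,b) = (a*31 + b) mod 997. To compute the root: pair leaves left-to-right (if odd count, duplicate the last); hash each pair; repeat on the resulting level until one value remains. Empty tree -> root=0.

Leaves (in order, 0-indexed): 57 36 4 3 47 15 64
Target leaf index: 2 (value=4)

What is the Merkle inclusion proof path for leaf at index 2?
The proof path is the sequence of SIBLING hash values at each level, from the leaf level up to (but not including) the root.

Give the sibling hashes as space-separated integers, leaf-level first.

Answer: 3 806 821

Derivation:
L0 (leaves): [57, 36, 4, 3, 47, 15, 64], target index=2
L1: h(57,36)=(57*31+36)%997=806 [pair 0] h(4,3)=(4*31+3)%997=127 [pair 1] h(47,15)=(47*31+15)%997=475 [pair 2] h(64,64)=(64*31+64)%997=54 [pair 3] -> [806, 127, 475, 54]
  Sibling for proof at L0: 3
L2: h(806,127)=(806*31+127)%997=188 [pair 0] h(475,54)=(475*31+54)%997=821 [pair 1] -> [188, 821]
  Sibling for proof at L1: 806
L3: h(188,821)=(188*31+821)%997=667 [pair 0] -> [667]
  Sibling for proof at L2: 821
Root: 667
Proof path (sibling hashes from leaf to root): [3, 806, 821]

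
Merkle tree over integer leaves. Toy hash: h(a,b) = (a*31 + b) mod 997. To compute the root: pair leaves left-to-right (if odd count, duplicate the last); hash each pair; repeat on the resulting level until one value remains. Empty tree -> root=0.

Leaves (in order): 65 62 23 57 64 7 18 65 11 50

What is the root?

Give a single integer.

Answer: 357

Derivation:
L0: [65, 62, 23, 57, 64, 7, 18, 65, 11, 50]
L1: h(65,62)=(65*31+62)%997=83 h(23,57)=(23*31+57)%997=770 h(64,7)=(64*31+7)%997=994 h(18,65)=(18*31+65)%997=623 h(11,50)=(11*31+50)%997=391 -> [83, 770, 994, 623, 391]
L2: h(83,770)=(83*31+770)%997=352 h(994,623)=(994*31+623)%997=530 h(391,391)=(391*31+391)%997=548 -> [352, 530, 548]
L3: h(352,530)=(352*31+530)%997=475 h(548,548)=(548*31+548)%997=587 -> [475, 587]
L4: h(475,587)=(475*31+587)%997=357 -> [357]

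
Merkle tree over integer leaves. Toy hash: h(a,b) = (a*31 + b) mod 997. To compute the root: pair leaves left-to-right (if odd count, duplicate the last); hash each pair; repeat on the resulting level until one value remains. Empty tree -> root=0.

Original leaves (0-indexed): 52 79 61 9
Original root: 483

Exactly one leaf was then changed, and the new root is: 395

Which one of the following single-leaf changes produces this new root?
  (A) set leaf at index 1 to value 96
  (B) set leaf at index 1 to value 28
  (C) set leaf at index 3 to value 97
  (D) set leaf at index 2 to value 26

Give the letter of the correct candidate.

Answer: D

Derivation:
Original leaves: [52, 79, 61, 9]
Target new root: 395
Try each candidate change and compute the resulting root:
Candidate A: set leaf[1] = 96 -> leaves = [52, 96, 61, 9]
  L0: [52, 96, 61, 9]
  L1: h(52,96)=(52*31+96)%997=711 h(61,9)=(61*31+9)%997=903 -> [711, 903]
  L2: h(711,903)=(711*31+903)%997=13 -> [13]
  root = 13 != target 395
Candidate B: set leaf[1] = 28 -> leaves = [52, 28, 61, 9]
  L0: [52, 28, 61, 9]
  L1: h(52,28)=(52*31+28)%997=643 h(61,9)=(61*31+9)%997=903 -> [643, 903]
  L2: h(643,903)=(643*31+903)%997=896 -> [896]
  root = 896 != target 395
Candidate C: set leaf[3] = 97 -> leaves = [52, 79, 61, 97]
  L0: [52, 79, 61, 97]
  L1: h(52,79)=(52*31+79)%997=694 h(61,97)=(61*31+97)%997=991 -> [694, 991]
  L2: h(694,991)=(694*31+991)%997=571 -> [571]
  root = 571 != target 395
Candidate D: set leaf[2] = 26 -> leaves = [52, 79, 26, 9]
  L0: [52, 79, 26, 9]
  L1: h(52,79)=(52*31+79)%997=694 h(26,9)=(26*31+9)%997=815 -> [694, 815]
  L2: h(694,815)=(694*31+815)%997=395 -> [395]
  root = 395 == target 395  ** MATCH **
Candidate D produces the target root.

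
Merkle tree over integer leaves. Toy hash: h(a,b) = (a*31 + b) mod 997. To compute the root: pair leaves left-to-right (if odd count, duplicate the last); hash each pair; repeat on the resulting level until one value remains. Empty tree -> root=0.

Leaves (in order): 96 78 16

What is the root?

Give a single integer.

L0: [96, 78, 16]
L1: h(96,78)=(96*31+78)%997=63 h(16,16)=(16*31+16)%997=512 -> [63, 512]
L2: h(63,512)=(63*31+512)%997=471 -> [471]

Answer: 471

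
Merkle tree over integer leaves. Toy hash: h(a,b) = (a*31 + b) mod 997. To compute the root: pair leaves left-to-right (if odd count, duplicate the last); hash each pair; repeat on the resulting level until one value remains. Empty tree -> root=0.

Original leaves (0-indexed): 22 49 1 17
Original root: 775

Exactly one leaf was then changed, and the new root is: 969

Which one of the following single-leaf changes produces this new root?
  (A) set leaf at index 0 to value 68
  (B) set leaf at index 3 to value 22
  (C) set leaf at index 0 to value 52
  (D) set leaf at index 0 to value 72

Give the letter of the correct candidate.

Original leaves: [22, 49, 1, 17]
Target new root: 969
Try each candidate change and compute the resulting root:
Candidate A: set leaf[0] = 68 -> leaves = [68, 49, 1, 17]
  L0: [68, 49, 1, 17]
  L1: h(68,49)=(68*31+49)%997=163 h(1,17)=(1*31+17)%997=48 -> [163, 48]
  L2: h(163,48)=(163*31+48)%997=116 -> [116]
  root = 116 != target 969
Candidate B: set leaf[3] = 22 -> leaves = [22, 49, 1, 22]
  L0: [22, 49, 1, 22]
  L1: h(22,49)=(22*31+49)%997=731 h(1,22)=(1*31+22)%997=53 -> [731, 53]
  L2: h(731,53)=(731*31+53)%997=780 -> [780]
  root = 780 != target 969
Candidate C: set leaf[0] = 52 -> leaves = [52, 49, 1, 17]
  L0: [52, 49, 1, 17]
  L1: h(52,49)=(52*31+49)%997=664 h(1,17)=(1*31+17)%997=48 -> [664, 48]
  L2: h(664,48)=(664*31+48)%997=692 -> [692]
  root = 692 != target 969
Candidate D: set leaf[0] = 72 -> leaves = [72, 49, 1, 17]
  L0: [72, 49, 1, 17]
  L1: h(72,49)=(72*31+49)%997=287 h(1,17)=(1*31+17)%997=48 -> [287, 48]
  L2: h(287,48)=(287*31+48)%997=969 -> [969]
  root = 969 == target 969  ** MATCH **
Candidate D produces the target root.

Answer: D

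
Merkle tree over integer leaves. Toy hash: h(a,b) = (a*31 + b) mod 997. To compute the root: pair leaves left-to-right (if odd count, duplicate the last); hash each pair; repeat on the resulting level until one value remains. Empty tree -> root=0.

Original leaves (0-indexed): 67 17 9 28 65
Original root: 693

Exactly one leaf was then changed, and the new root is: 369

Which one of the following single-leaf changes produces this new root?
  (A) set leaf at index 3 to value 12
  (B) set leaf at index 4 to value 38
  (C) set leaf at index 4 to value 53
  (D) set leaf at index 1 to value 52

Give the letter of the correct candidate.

Original leaves: [67, 17, 9, 28, 65]
Target new root: 369
Try each candidate change and compute the resulting root:
Candidate A: set leaf[3] = 12 -> leaves = [67, 17, 9, 12, 65]
  L0: [67, 17, 9, 12, 65]
  L1: h(67,17)=(67*31+17)%997=100 h(9,12)=(9*31+12)%997=291 h(65,65)=(65*31+65)%997=86 -> [100, 291, 86]
  L2: h(100,291)=(100*31+291)%997=400 h(86,86)=(86*31+86)%997=758 -> [400, 758]
  L3: h(400,758)=(400*31+758)%997=197 -> [197]
  root = 197 != target 369
Candidate B: set leaf[4] = 38 -> leaves = [67, 17, 9, 28, 38]
  L0: [67, 17, 9, 28, 38]
  L1: h(67,17)=(67*31+17)%997=100 h(9,28)=(9*31+28)%997=307 h(38,38)=(38*31+38)%997=219 -> [100, 307, 219]
  L2: h(100,307)=(100*31+307)%997=416 h(219,219)=(219*31+219)%997=29 -> [416, 29]
  L3: h(416,29)=(416*31+29)%997=961 -> [961]
  root = 961 != target 369
Candidate C: set leaf[4] = 53 -> leaves = [67, 17, 9, 28, 53]
  L0: [67, 17, 9, 28, 53]
  L1: h(67,17)=(67*31+17)%997=100 h(9,28)=(9*31+28)%997=307 h(53,53)=(53*31+53)%997=699 -> [100, 307, 699]
  L2: h(100,307)=(100*31+307)%997=416 h(699,699)=(699*31+699)%997=434 -> [416, 434]
  L3: h(416,434)=(416*31+434)%997=369 -> [369]
  root = 369 == target 369  ** MATCH **
Candidate D: set leaf[1] = 52 -> leaves = [67, 52, 9, 28, 65]
  L0: [67, 52, 9, 28, 65]
  L1: h(67,52)=(67*31+52)%997=135 h(9,28)=(9*31+28)%997=307 h(65,65)=(65*31+65)%997=86 -> [135, 307, 86]
  L2: h(135,307)=(135*31+307)%997=504 h(86,86)=(86*31+86)%997=758 -> [504, 758]
  L3: h(504,758)=(504*31+758)%997=430 -> [430]
  root = 430 != target 369
Candidate C produces the target root.

Answer: C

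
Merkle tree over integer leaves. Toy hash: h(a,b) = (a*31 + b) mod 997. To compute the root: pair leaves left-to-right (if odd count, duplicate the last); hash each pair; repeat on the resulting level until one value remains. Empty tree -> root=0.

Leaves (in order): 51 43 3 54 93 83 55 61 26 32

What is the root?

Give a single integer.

Answer: 361

Derivation:
L0: [51, 43, 3, 54, 93, 83, 55, 61, 26, 32]
L1: h(51,43)=(51*31+43)%997=627 h(3,54)=(3*31+54)%997=147 h(93,83)=(93*31+83)%997=972 h(55,61)=(55*31+61)%997=769 h(26,32)=(26*31+32)%997=838 -> [627, 147, 972, 769, 838]
L2: h(627,147)=(627*31+147)%997=641 h(972,769)=(972*31+769)%997=991 h(838,838)=(838*31+838)%997=894 -> [641, 991, 894]
L3: h(641,991)=(641*31+991)%997=922 h(894,894)=(894*31+894)%997=692 -> [922, 692]
L4: h(922,692)=(922*31+692)%997=361 -> [361]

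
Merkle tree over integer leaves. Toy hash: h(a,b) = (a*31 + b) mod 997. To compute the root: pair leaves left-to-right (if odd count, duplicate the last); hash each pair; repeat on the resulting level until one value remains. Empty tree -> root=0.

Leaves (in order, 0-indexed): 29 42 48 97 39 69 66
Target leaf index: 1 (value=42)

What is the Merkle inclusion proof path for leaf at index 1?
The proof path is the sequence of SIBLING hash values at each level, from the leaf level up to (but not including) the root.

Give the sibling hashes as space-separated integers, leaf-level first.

L0 (leaves): [29, 42, 48, 97, 39, 69, 66], target index=1
L1: h(29,42)=(29*31+42)%997=941 [pair 0] h(48,97)=(48*31+97)%997=588 [pair 1] h(39,69)=(39*31+69)%997=281 [pair 2] h(66,66)=(66*31+66)%997=118 [pair 3] -> [941, 588, 281, 118]
  Sibling for proof at L0: 29
L2: h(941,588)=(941*31+588)%997=846 [pair 0] h(281,118)=(281*31+118)%997=853 [pair 1] -> [846, 853]
  Sibling for proof at L1: 588
L3: h(846,853)=(846*31+853)%997=160 [pair 0] -> [160]
  Sibling for proof at L2: 853
Root: 160
Proof path (sibling hashes from leaf to root): [29, 588, 853]

Answer: 29 588 853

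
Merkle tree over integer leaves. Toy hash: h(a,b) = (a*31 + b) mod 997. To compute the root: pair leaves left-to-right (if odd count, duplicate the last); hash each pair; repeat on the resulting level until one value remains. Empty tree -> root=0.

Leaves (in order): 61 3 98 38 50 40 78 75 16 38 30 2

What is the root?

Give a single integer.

L0: [61, 3, 98, 38, 50, 40, 78, 75, 16, 38, 30, 2]
L1: h(61,3)=(61*31+3)%997=897 h(98,38)=(98*31+38)%997=85 h(50,40)=(50*31+40)%997=593 h(78,75)=(78*31+75)%997=499 h(16,38)=(16*31+38)%997=534 h(30,2)=(30*31+2)%997=932 -> [897, 85, 593, 499, 534, 932]
L2: h(897,85)=(897*31+85)%997=973 h(593,499)=(593*31+499)%997=936 h(534,932)=(534*31+932)%997=537 -> [973, 936, 537]
L3: h(973,936)=(973*31+936)%997=192 h(537,537)=(537*31+537)%997=235 -> [192, 235]
L4: h(192,235)=(192*31+235)%997=205 -> [205]

Answer: 205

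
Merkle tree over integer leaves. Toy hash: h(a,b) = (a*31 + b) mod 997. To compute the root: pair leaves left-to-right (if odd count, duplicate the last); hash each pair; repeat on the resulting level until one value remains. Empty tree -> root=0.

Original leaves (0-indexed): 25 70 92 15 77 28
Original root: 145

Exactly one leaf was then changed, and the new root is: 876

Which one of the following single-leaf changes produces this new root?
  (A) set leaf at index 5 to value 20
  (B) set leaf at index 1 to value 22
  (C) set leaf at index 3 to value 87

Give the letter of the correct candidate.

Answer: B

Derivation:
Original leaves: [25, 70, 92, 15, 77, 28]
Target new root: 876
Try each candidate change and compute the resulting root:
Candidate A: set leaf[5] = 20 -> leaves = [25, 70, 92, 15, 77, 20]
  L0: [25, 70, 92, 15, 77, 20]
  L1: h(25,70)=(25*31+70)%997=845 h(92,15)=(92*31+15)%997=873 h(77,20)=(77*31+20)%997=413 -> [845, 873, 413]
  L2: h(845,873)=(845*31+873)%997=149 h(413,413)=(413*31+413)%997=255 -> [149, 255]
  L3: h(149,255)=(149*31+255)%997=886 -> [886]
  root = 886 != target 876
Candidate B: set leaf[1] = 22 -> leaves = [25, 22, 92, 15, 77, 28]
  L0: [25, 22, 92, 15, 77, 28]
  L1: h(25,22)=(25*31+22)%997=797 h(92,15)=(92*31+15)%997=873 h(77,28)=(77*31+28)%997=421 -> [797, 873, 421]
  L2: h(797,873)=(797*31+873)%997=655 h(421,421)=(421*31+421)%997=511 -> [655, 511]
  L3: h(655,511)=(655*31+511)%997=876 -> [876]
  root = 876 == target 876  ** MATCH **
Candidate C: set leaf[3] = 87 -> leaves = [25, 70, 92, 87, 77, 28]
  L0: [25, 70, 92, 87, 77, 28]
  L1: h(25,70)=(25*31+70)%997=845 h(92,87)=(92*31+87)%997=945 h(77,28)=(77*31+28)%997=421 -> [845, 945, 421]
  L2: h(845,945)=(845*31+945)%997=221 h(421,421)=(421*31+421)%997=511 -> [221, 511]
  L3: h(221,511)=(221*31+511)%997=383 -> [383]
  root = 383 != target 876
Candidate B produces the target root.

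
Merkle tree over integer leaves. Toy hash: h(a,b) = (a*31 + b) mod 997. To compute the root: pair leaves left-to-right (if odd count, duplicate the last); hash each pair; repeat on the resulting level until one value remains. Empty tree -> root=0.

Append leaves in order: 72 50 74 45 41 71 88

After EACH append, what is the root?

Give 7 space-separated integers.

After append 72 (leaves=[72]):
  L0: [72]
  root=72
After append 50 (leaves=[72, 50]):
  L0: [72, 50]
  L1: h(72,50)=(72*31+50)%997=288 -> [288]
  root=288
After append 74 (leaves=[72, 50, 74]):
  L0: [72, 50, 74]
  L1: h(72,50)=(72*31+50)%997=288 h(74,74)=(74*31+74)%997=374 -> [288, 374]
  L2: h(288,374)=(288*31+374)%997=329 -> [329]
  root=329
After append 45 (leaves=[72, 50, 74, 45]):
  L0: [72, 50, 74, 45]
  L1: h(72,50)=(72*31+50)%997=288 h(74,45)=(74*31+45)%997=345 -> [288, 345]
  L2: h(288,345)=(288*31+345)%997=300 -> [300]
  root=300
After append 41 (leaves=[72, 50, 74, 45, 41]):
  L0: [72, 50, 74, 45, 41]
  L1: h(72,50)=(72*31+50)%997=288 h(74,45)=(74*31+45)%997=345 h(41,41)=(41*31+41)%997=315 -> [288, 345, 315]
  L2: h(288,345)=(288*31+345)%997=300 h(315,315)=(315*31+315)%997=110 -> [300, 110]
  L3: h(300,110)=(300*31+110)%997=437 -> [437]
  root=437
After append 71 (leaves=[72, 50, 74, 45, 41, 71]):
  L0: [72, 50, 74, 45, 41, 71]
  L1: h(72,50)=(72*31+50)%997=288 h(74,45)=(74*31+45)%997=345 h(41,71)=(41*31+71)%997=345 -> [288, 345, 345]
  L2: h(288,345)=(288*31+345)%997=300 h(345,345)=(345*31+345)%997=73 -> [300, 73]
  L3: h(300,73)=(300*31+73)%997=400 -> [400]
  root=400
After append 88 (leaves=[72, 50, 74, 45, 41, 71, 88]):
  L0: [72, 50, 74, 45, 41, 71, 88]
  L1: h(72,50)=(72*31+50)%997=288 h(74,45)=(74*31+45)%997=345 h(41,71)=(41*31+71)%997=345 h(88,88)=(88*31+88)%997=822 -> [288, 345, 345, 822]
  L2: h(288,345)=(288*31+345)%997=300 h(345,822)=(345*31+822)%997=550 -> [300, 550]
  L3: h(300,550)=(300*31+550)%997=877 -> [877]
  root=877

Answer: 72 288 329 300 437 400 877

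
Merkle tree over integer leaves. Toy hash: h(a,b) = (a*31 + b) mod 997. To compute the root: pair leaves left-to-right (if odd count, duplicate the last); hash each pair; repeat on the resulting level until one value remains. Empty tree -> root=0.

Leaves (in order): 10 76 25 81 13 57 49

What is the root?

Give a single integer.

Answer: 552

Derivation:
L0: [10, 76, 25, 81, 13, 57, 49]
L1: h(10,76)=(10*31+76)%997=386 h(25,81)=(25*31+81)%997=856 h(13,57)=(13*31+57)%997=460 h(49,49)=(49*31+49)%997=571 -> [386, 856, 460, 571]
L2: h(386,856)=(386*31+856)%997=858 h(460,571)=(460*31+571)%997=873 -> [858, 873]
L3: h(858,873)=(858*31+873)%997=552 -> [552]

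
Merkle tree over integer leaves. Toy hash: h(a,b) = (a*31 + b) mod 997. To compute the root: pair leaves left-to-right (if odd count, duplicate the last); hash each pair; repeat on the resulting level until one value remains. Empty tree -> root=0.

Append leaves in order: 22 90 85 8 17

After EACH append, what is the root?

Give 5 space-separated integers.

Answer: 22 772 730 653 762

Derivation:
After append 22 (leaves=[22]):
  L0: [22]
  root=22
After append 90 (leaves=[22, 90]):
  L0: [22, 90]
  L1: h(22,90)=(22*31+90)%997=772 -> [772]
  root=772
After append 85 (leaves=[22, 90, 85]):
  L0: [22, 90, 85]
  L1: h(22,90)=(22*31+90)%997=772 h(85,85)=(85*31+85)%997=726 -> [772, 726]
  L2: h(772,726)=(772*31+726)%997=730 -> [730]
  root=730
After append 8 (leaves=[22, 90, 85, 8]):
  L0: [22, 90, 85, 8]
  L1: h(22,90)=(22*31+90)%997=772 h(85,8)=(85*31+8)%997=649 -> [772, 649]
  L2: h(772,649)=(772*31+649)%997=653 -> [653]
  root=653
After append 17 (leaves=[22, 90, 85, 8, 17]):
  L0: [22, 90, 85, 8, 17]
  L1: h(22,90)=(22*31+90)%997=772 h(85,8)=(85*31+8)%997=649 h(17,17)=(17*31+17)%997=544 -> [772, 649, 544]
  L2: h(772,649)=(772*31+649)%997=653 h(544,544)=(544*31+544)%997=459 -> [653, 459]
  L3: h(653,459)=(653*31+459)%997=762 -> [762]
  root=762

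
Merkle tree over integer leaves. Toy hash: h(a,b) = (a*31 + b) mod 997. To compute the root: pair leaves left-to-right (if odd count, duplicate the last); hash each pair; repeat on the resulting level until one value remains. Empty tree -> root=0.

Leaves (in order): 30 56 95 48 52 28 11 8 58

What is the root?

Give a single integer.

L0: [30, 56, 95, 48, 52, 28, 11, 8, 58]
L1: h(30,56)=(30*31+56)%997=986 h(95,48)=(95*31+48)%997=2 h(52,28)=(52*31+28)%997=643 h(11,8)=(11*31+8)%997=349 h(58,58)=(58*31+58)%997=859 -> [986, 2, 643, 349, 859]
L2: h(986,2)=(986*31+2)%997=658 h(643,349)=(643*31+349)%997=342 h(859,859)=(859*31+859)%997=569 -> [658, 342, 569]
L3: h(658,342)=(658*31+342)%997=800 h(569,569)=(569*31+569)%997=262 -> [800, 262]
L4: h(800,262)=(800*31+262)%997=137 -> [137]

Answer: 137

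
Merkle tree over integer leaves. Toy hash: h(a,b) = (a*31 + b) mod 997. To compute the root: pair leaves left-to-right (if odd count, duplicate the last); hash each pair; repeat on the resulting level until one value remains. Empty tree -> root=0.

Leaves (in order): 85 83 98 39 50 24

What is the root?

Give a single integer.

L0: [85, 83, 98, 39, 50, 24]
L1: h(85,83)=(85*31+83)%997=724 h(98,39)=(98*31+39)%997=86 h(50,24)=(50*31+24)%997=577 -> [724, 86, 577]
L2: h(724,86)=(724*31+86)%997=596 h(577,577)=(577*31+577)%997=518 -> [596, 518]
L3: h(596,518)=(596*31+518)%997=51 -> [51]

Answer: 51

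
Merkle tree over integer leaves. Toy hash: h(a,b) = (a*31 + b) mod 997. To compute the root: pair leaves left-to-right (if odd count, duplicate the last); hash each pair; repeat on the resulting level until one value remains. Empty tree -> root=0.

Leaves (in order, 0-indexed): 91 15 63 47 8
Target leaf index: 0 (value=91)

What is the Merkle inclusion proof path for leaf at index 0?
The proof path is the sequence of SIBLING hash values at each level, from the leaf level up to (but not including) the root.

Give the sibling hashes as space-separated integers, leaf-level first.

L0 (leaves): [91, 15, 63, 47, 8], target index=0
L1: h(91,15)=(91*31+15)%997=842 [pair 0] h(63,47)=(63*31+47)%997=6 [pair 1] h(8,8)=(8*31+8)%997=256 [pair 2] -> [842, 6, 256]
  Sibling for proof at L0: 15
L2: h(842,6)=(842*31+6)%997=186 [pair 0] h(256,256)=(256*31+256)%997=216 [pair 1] -> [186, 216]
  Sibling for proof at L1: 6
L3: h(186,216)=(186*31+216)%997=0 [pair 0] -> [0]
  Sibling for proof at L2: 216
Root: 0
Proof path (sibling hashes from leaf to root): [15, 6, 216]

Answer: 15 6 216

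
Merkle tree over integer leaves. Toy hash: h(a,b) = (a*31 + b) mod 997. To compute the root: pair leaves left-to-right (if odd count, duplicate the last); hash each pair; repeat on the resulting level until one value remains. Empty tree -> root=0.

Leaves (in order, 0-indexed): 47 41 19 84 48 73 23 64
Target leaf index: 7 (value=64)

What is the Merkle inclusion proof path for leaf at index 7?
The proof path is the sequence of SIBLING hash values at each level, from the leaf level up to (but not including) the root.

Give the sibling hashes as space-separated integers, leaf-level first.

Answer: 23 564 252

Derivation:
L0 (leaves): [47, 41, 19, 84, 48, 73, 23, 64], target index=7
L1: h(47,41)=(47*31+41)%997=501 [pair 0] h(19,84)=(19*31+84)%997=673 [pair 1] h(48,73)=(48*31+73)%997=564 [pair 2] h(23,64)=(23*31+64)%997=777 [pair 3] -> [501, 673, 564, 777]
  Sibling for proof at L0: 23
L2: h(501,673)=(501*31+673)%997=252 [pair 0] h(564,777)=(564*31+777)%997=315 [pair 1] -> [252, 315]
  Sibling for proof at L1: 564
L3: h(252,315)=(252*31+315)%997=151 [pair 0] -> [151]
  Sibling for proof at L2: 252
Root: 151
Proof path (sibling hashes from leaf to root): [23, 564, 252]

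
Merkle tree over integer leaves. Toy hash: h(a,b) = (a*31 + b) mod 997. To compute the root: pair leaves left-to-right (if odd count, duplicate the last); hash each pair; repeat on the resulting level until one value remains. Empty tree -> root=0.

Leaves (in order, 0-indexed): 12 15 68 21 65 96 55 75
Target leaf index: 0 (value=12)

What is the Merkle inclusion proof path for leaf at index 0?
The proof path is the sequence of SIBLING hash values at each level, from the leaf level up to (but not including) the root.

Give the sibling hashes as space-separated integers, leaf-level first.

L0 (leaves): [12, 15, 68, 21, 65, 96, 55, 75], target index=0
L1: h(12,15)=(12*31+15)%997=387 [pair 0] h(68,21)=(68*31+21)%997=135 [pair 1] h(65,96)=(65*31+96)%997=117 [pair 2] h(55,75)=(55*31+75)%997=783 [pair 3] -> [387, 135, 117, 783]
  Sibling for proof at L0: 15
L2: h(387,135)=(387*31+135)%997=168 [pair 0] h(117,783)=(117*31+783)%997=422 [pair 1] -> [168, 422]
  Sibling for proof at L1: 135
L3: h(168,422)=(168*31+422)%997=645 [pair 0] -> [645]
  Sibling for proof at L2: 422
Root: 645
Proof path (sibling hashes from leaf to root): [15, 135, 422]

Answer: 15 135 422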